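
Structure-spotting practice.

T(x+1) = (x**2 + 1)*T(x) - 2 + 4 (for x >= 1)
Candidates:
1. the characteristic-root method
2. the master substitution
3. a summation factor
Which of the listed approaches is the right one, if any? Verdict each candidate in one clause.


Best approach: a summation factor — normalize by the running product of x**2 + 1: the left side becomes a difference, and differences sum.
- the characteristic-root method — the coefficients change with the index, which the root method cannot absorb.
- the master substitution — the recursive argument is a shift of the index, not a fixed fraction of it.
- a summation factor: yes, a natural case for it.


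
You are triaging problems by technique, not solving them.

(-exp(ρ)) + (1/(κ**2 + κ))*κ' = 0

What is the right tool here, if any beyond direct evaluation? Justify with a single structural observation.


Technique: separation of variables — solved for the derivative, the right side splits multiplicatively into a function of each variable alone — divide and integrate each side. Rearranged, this also fits the Bernoulli template directly; separation reads the product structure as given.


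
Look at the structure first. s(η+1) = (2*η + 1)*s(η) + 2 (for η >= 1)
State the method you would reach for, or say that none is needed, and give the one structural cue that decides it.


Verdict: a summation factor — normalize by the running product of 2*η + 1: the left side becomes a difference, and differences sum.


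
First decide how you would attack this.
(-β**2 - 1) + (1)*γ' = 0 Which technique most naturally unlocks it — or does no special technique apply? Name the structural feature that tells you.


Diagnosis: no special technique — the slope is a function of β alone, so integrate both sides directly.


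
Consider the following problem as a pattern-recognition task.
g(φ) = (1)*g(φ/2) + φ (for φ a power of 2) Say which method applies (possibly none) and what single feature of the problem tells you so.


Best approach: the master substitution — treat m = log base 2 of φ as the new clock: one recursion step advances m by one while φ scales by 2.


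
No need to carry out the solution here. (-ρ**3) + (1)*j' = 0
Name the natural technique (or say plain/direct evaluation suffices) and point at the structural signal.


Verdict: no special technique — solved for the derivative, no j appears — this is antidifferentiation in ρ wearing ODE clothing.


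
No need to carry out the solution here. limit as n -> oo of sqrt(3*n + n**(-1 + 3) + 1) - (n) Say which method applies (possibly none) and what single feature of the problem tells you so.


Diagnosis: conjugate multiplication — both pieces blow up but their difference is finite; the conjugate trick rationalizes sqrt(3*n + n**(-1 + 3) + 1) - n.


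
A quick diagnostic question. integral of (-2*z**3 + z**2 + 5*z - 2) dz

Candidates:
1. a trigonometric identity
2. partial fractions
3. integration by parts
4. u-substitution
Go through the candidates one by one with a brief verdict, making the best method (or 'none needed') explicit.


Best approach: no special technique — a term-by-term power-rule job in z; no substitution or rearrangement earns its keep here.
- a trigonometric identity: there is no trigonometric structure at all — the integrand carries no sine or cosine to rewrite.
- partial fractions — there is no rational-function structure to decompose.
- integration by parts — parts would only shuffle a directly integrable integrand.
- u-substitution: any workable substitution here is cosmetic — the integrand is already in directly integrable form.


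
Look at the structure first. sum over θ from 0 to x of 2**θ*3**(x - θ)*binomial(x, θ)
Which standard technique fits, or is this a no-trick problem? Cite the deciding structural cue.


Verdict: the binomial theorem — binomial coefficients against complementary powers of 2 and 3: recognize the binomial expansion and resum.


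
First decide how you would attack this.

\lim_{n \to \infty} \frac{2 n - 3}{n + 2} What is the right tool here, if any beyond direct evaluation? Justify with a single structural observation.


Diagnosis: dominant-term comparison — as n grows, only the highest-degree terms matter — compare leading terms and read the limit off. l'Hôpital's at-infinity variant applies to the expression viewed as a single quotient; the leading-term comparison is the direct route.


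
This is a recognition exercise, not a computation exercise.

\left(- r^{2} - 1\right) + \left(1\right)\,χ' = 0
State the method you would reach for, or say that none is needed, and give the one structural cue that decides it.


Verdict: no special technique — the slope is a function of r alone, so integrate both sides directly.


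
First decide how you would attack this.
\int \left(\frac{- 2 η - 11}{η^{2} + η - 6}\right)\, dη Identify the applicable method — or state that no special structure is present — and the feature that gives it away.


Method: partial fractions — η^{2} + η - 6 splits into linear pieces, so the quotient is a sum of simple fractions — decompose before integrating.


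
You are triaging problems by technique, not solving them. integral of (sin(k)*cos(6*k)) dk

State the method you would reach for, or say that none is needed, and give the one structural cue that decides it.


Diagnosis: a trigonometric identity — cross-frequency products like sin(k)*cos(6*k) are the textbook product-to-sum case — the identity converts them to directly integrable sinusoids.


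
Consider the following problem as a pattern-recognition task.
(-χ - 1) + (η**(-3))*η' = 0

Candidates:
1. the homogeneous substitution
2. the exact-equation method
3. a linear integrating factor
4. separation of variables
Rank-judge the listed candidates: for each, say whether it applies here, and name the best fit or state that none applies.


Technique: separation of variables — separating collects all η-dependence with the derivative and leaves all χ-dependence opposite: variables separate.
- the homogeneous substitution — the slope changes under joint rescaling, failing the degree-zero test.
- the exact-equation method — with no real cross-dependence between the variables, the exact-equation machinery is a detour rather than the natural reading.
- a linear integrating factor — the unknown enters nonlinearly (through a power, a denominator, or a transcendental function), which the linear integrating-factor recipe cannot absorb as-is — any repair would come from a preliminary substitution, not the factor.
- separation of variables — a fit — the right tool for this form.


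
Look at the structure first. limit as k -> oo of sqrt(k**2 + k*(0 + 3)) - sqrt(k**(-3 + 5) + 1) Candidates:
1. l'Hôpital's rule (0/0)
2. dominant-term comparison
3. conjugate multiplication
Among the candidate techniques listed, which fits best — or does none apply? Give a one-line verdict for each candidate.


Best approach: conjugate multiplication — neither sqrt(k**2 + k*(0 + 3)) nor sqrt(k**(-3 + 5) + 1) converges alone, so rewrite their difference as a conjugate-rationalized quotient first.
- l'Hôpital's rule (0/0): no quotient structure at all: the clash is ∞ minus ∞, which rationalizing converts into a tractable ratio.
- dominant-term comparison — no dominant-degree comparison decides it.
- conjugate multiplication — applies; the problem has the shape this method handles.


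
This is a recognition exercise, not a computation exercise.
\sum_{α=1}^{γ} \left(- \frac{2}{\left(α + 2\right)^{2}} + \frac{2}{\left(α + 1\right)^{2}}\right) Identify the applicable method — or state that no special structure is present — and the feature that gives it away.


Technique: telescoping — the summand is built as \frac{2}{\left(α + 1\right)^{2}} minus its own successor — adjacent terms annihilate down the line.


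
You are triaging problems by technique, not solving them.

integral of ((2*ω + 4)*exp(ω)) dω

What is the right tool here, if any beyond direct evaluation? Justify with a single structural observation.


Best approach: integration by parts — differentiate 2*ω + 4, integrate exp(ω): each pass lowers the polynomial degree, so parts terminates.


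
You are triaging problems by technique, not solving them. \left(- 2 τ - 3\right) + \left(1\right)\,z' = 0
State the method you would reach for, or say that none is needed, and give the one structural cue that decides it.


Technique: no special technique — solved for the derivative, no z appears — this is antidifferentiation in τ wearing ODE clothing.


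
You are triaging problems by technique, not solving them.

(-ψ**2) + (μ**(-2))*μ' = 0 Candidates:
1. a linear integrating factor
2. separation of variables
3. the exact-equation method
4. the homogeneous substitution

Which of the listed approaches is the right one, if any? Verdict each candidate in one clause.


Diagnosis: separation of variables — separating collects all μ-dependence with the derivative and leaves all ψ-dependence opposite: variables separate.
- a linear integrating factor: the unknown enters nonlinearly (through a power, a denominator, or a transcendental function), which the linear integrating-factor recipe cannot absorb as-is — any repair would come from a preliminary substitution, not the factor.
- separation of variables — applies; the problem has the shape this method handles.
- the exact-equation method: the cross-partial test holds only vacuously — each coefficient lives in its own variable, so the exactness machinery reads no structure the split form does not already show.
- the homogeneous substitution — solved for the derivative, the right side changes under joint scaling of the two variables.


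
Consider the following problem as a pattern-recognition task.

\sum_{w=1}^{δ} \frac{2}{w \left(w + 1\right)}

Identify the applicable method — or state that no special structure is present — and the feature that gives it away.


Technique: telescoping — the summand \frac{2}{w \left(w + 1\right)} decomposes into fractions whose poles differ by an integer shift — the series collapses.


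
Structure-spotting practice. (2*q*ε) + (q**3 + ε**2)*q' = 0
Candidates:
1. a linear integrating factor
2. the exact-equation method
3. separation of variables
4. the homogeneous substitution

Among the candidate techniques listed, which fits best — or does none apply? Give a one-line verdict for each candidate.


Method: the exact-equation method — the mixed-partials test passes for 2*q*ε and q**3 + ε**2, so a potential function exists as presented.
- a linear integrating factor — the unknown enters nonlinearly (through a power, a denominator, or a transcendental function), which the linear integrating-factor recipe cannot absorb as-is — any repair would come from a preliminary substitution, not the factor.
- the exact-equation method — yes, a natural case for it.
- separation of variables — no algebra isolates the independent variable on one side and the unknown on the other.
- the homogeneous substitution — solved for the derivative, the right side changes under joint scaling of the two variables.


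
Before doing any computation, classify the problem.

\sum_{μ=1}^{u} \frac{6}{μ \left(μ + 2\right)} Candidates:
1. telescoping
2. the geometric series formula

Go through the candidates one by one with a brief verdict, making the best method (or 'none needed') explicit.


Method: telescoping — split \frac{6}{μ \left(μ + 2\right)} by partial fractions and the pieces are one function at shifted arguments — interior terms cancel.
- telescoping — applies; the problem has the shape this method handles.
- the geometric series formula: dividing successive terms gives an index-dependent quantity, not a constant.


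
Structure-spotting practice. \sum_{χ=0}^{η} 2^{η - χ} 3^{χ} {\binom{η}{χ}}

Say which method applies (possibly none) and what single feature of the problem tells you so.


Method: the binomial theorem — {\binom{η}{χ}} weighting matched powers of 3 and 2 is the expanded form of (3 + 2)^η — fold it back up.


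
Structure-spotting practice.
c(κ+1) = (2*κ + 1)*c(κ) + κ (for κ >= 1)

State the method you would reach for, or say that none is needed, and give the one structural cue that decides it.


Method: a summation factor — one-term recursion with variable weight 2*κ + 1 is solved by product normalization, not by root-finding.


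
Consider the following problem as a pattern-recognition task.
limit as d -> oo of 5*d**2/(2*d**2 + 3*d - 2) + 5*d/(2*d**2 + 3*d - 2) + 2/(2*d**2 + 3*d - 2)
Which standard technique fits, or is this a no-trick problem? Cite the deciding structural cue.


Best approach: dominant-term comparison — divide through by the highest power of d; every lower-order term dies and the dominant terms decide the limit. l'Hôpital's at-infinity variant applies to the expression viewed as a single quotient; the leading-term comparison is the direct route.


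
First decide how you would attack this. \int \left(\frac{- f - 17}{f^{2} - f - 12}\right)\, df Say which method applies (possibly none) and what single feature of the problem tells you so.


Best approach: partial fractions — break f^{2} - f - 12 into its roots and the integral splits into logarithm-sized bites.


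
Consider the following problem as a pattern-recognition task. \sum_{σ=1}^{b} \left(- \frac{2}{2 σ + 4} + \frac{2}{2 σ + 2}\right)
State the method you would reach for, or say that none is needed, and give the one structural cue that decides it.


Method: telescoping — the piece each term subtracts is \frac{2}{2 σ + 2} advanced by one index, and it reappears with a plus sign leading the following term — the sum collapses to its boundary terms.


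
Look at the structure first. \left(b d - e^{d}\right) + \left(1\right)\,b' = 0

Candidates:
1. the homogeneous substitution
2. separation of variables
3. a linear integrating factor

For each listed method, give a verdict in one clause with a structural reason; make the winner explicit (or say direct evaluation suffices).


Best approach: a linear integrating factor — linear in the unknown with genuine forcing: multiply through by the exponential of the integrated coefficient and the left side closes into one derivative.
- the homogeneous substitution — solved for the derivative, the right side changes under joint scaling of the two variables.
- separation of variables: the two dependences do not factor apart.
- a linear integrating factor: applies; the problem has the shape this method handles.


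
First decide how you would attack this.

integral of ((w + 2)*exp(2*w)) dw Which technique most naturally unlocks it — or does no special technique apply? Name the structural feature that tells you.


Diagnosis: integration by parts — a polynomial w + 2 against the kernel exp(2*w) is the signature bounded-ladder case for integration by parts.


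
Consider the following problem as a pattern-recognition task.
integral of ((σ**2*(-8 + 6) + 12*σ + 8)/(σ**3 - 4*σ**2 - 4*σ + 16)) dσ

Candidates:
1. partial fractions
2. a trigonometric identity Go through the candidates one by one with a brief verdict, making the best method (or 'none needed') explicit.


Best approach: partial fractions — a proper rational integrand whose denominator splits into simpler factors — decompose into partial fractions first.
- partial fractions — a fit — the right tool for this form.
- a trigonometric identity: there is no trigonometric structure at all — the integrand carries no sine or cosine to rewrite.


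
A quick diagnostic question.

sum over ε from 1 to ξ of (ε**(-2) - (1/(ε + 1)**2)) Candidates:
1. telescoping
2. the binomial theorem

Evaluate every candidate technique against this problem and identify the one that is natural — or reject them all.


Method: telescoping — this sum is a zipper: each term contributes ε**(-2) and removes the next index's value, which the following term puts back, closing term by term.
- telescoping — applicable, and directly so.
- the binomial theorem: the terms lack the binomial-coefficient-weighted complementary-power pattern of an expansion.


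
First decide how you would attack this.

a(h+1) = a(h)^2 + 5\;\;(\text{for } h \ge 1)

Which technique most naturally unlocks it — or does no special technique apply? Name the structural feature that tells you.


Verdict: no special technique — the recurrence is nonlinear in the sequence terms; no linear-recurrence method fits it as written — one iterates or studies it directly.


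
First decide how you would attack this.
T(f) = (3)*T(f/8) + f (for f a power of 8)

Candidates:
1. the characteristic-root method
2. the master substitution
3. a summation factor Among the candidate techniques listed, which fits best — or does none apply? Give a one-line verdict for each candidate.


Best approach: the master substitution — the argument f/8 divides the index by 8; the standard f = 8^m substitution converts it to a constant-shift recurrence.
- the characteristic-root method — a divided-index call is not the fixed-shift linear shape that characteristic roots solve.
- the master substitution: applies; the problem has the shape this method handles.
- a summation factor — a divided-index call is outside the fixed-shift first-order family a summation factor normalizes.


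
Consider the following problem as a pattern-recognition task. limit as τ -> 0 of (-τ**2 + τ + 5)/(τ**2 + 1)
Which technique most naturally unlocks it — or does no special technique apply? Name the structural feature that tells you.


Method: no special technique — the function is continuous at 0; evaluation is itself the limit, no machinery required.


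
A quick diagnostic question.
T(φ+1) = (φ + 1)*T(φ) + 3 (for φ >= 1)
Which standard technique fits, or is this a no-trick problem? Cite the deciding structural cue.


Diagnosis: a summation factor — one-term recursion with variable weight φ + 1 is solved by product normalization, not by root-finding.


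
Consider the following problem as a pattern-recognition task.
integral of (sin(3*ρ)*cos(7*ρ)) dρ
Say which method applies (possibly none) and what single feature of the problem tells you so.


Verdict: a trigonometric identity — the identity turns sin(3*ρ)*cos(7*ρ) into two lone cosines/sines, each trivially integrable.


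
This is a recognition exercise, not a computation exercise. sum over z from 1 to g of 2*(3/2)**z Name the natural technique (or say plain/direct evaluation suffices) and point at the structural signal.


Technique: the geometric series formula — consecutive terms stand in a fixed index-free ratio — the geometric sum formula closes it.


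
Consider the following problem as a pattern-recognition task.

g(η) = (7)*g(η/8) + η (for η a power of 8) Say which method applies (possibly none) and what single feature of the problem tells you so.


Verdict: the master substitution — the index is divided (η/8), not shifted — substitute η = 8^m to straighten it into a shift recurrence.


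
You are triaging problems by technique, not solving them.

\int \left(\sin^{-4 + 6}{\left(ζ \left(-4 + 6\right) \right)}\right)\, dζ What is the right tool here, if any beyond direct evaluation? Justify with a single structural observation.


Diagnosis: a trigonometric identity — an even power like \sin^{-4 + 6}{\left(ζ \left(-4 + 6\right) \right)} flattens under the half-angle identity into first-degree cosines you can integrate directly.


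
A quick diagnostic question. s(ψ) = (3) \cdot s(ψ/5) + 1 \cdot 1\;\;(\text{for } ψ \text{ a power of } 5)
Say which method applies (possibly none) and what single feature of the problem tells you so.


Method: the master substitution — the argument shrinks by the factor 5, so measure the index on a logarithmic scale and the recursion becomes a shift.


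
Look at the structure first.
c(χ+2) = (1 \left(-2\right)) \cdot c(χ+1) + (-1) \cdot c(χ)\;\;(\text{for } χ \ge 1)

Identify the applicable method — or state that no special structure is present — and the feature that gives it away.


Method: the characteristic-root method — constant coefficients and linearity mean the ansatz r^χ reduces it to solving the characteristic polynomial.


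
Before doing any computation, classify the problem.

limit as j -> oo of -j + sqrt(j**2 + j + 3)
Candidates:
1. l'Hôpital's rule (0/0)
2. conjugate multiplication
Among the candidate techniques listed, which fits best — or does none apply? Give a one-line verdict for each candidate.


Method: conjugate multiplication — two divergent pieces with a minus sign between them and a radical in the mix: rationalize sqrt(j**2 + j + 3) - j before any limit law applies.
- l'Hôpital's rule (0/0): substitution produces ∞ − ∞ rather than a vanishing quotient; the rule needs a 0/0 ratio to act on.
- conjugate multiplication: applicable, and directly so.


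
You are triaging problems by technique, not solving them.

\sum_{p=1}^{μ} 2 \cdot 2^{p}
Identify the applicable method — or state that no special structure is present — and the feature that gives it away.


Diagnosis: the geometric series formula — term-over-term division gives 2 every time — index-free ratio, geometric sum formula applies.


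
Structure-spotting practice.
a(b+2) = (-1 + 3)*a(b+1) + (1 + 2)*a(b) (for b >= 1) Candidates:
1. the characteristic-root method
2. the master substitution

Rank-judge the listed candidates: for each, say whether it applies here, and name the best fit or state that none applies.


Verdict: the characteristic-root method — linear, homogeneous, constant coefficients: solutions of the form r^b exist — find the roots of the characteristic polynomial.
- the characteristic-root method — yes, a natural case for it.
- the master substitution: the recursive argument is a shift of the index, not a fixed fraction of it.


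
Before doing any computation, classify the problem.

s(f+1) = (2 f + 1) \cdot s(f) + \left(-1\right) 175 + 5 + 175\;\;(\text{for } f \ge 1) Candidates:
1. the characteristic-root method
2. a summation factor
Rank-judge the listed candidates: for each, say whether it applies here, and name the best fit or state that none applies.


Best approach: a summation factor — an index-dependent multiplier 2 f + 1 rules out characteristic roots; a summation factor converts it to a pure difference.
- the characteristic-root method: the coefficients change with the index, which the root method cannot absorb.
- a summation factor: applies; the problem has the shape this method handles.


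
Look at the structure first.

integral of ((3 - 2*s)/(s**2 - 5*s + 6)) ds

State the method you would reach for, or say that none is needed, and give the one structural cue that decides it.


Diagnosis: partial fractions — a proper rational integrand whose denominator splits into simpler factors — decompose into partial fractions first.


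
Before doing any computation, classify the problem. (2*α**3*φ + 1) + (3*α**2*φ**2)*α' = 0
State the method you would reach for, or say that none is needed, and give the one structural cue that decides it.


Method: the exact-equation method — because the two cross partials coincide, the form is conservative as written — recover its potential in (φ, α).


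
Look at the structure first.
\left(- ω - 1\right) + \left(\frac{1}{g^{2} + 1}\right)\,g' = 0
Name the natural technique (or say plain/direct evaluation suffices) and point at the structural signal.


Technique: separation of variables — all dependence on the two variables factors apart, the defining separable shape. One could also solve this as an exact equation; with each coefficient in its own variable, separating is the same work with fewer steps.


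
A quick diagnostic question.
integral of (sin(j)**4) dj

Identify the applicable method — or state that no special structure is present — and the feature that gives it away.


Technique: a trigonometric identity — sin(j)**4 calls for power reduction: rewrite via double angles before any antiderivative is attempted.


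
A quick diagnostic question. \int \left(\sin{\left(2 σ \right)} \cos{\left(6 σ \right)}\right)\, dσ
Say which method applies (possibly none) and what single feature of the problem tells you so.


Method: a trigonometric identity — \sin{\left(2 σ \right)} \cos{\left(6 σ \right)} is a beat pattern — rewrite the product as a sum of single-frequency waves before integrating.


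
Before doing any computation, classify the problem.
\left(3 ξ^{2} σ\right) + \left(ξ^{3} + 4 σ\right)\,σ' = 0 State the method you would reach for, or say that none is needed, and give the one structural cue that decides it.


Diagnosis: the exact-equation method — 3 ξ^{2} σ and ξ^{3} + 4 σ pass the exactness check on the nose, so no integrating factor in ξ or σ is needed at all.


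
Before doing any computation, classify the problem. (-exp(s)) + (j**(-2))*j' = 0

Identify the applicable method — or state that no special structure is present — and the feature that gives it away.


Diagnosis: separation of variables — separating collects all j-dependence with the derivative and leaves all s-dependence opposite: variables separate. An exactness check succeeds on this form as well — separation and the potential function arrive at the same answer, separation more directly.


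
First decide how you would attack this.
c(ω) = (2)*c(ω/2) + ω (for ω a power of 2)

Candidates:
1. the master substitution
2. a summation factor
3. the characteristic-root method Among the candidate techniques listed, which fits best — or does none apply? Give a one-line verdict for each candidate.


Verdict: the master substitution — the index is divided (ω/2), not shifted — substitute ω = 2^m to straighten it into a shift recurrence.
- the master substitution: applies; the problem has the shape this method handles.
- a summation factor: the recursion divides its index rather than shifting it — there is no previous-term chain for a summation factor to telescope.
- the characteristic-root method: a divided-index call is not the fixed-shift linear shape that characteristic roots solve.


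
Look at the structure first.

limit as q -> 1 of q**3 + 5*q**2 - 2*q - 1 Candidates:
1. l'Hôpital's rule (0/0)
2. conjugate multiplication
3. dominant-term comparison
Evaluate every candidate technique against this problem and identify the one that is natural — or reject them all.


Diagnosis: no special technique — no zero denominators, no indeterminate clash at 1 — substitute and read off the value.
- l'Hôpital's rule (0/0): substituting the point produces a determinate value, not a 0 over 0 clash.
- conjugate multiplication — the conjugate move applies to radical differences, which this is not.
- dominant-term comparison: leading-power comparison does not apply to this form.


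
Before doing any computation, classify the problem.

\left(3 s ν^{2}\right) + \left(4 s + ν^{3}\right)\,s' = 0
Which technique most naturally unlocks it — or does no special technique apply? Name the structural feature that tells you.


Best approach: the exact-equation method — 3 s ν^{2} and 4 s + ν^{3} pass the exactness check on the nose, so no integrating factor in ν or s is needed at all.


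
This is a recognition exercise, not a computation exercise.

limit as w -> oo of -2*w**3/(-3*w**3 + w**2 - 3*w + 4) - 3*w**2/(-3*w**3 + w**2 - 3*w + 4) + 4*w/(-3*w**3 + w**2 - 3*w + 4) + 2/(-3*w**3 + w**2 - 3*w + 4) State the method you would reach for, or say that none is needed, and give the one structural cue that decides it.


Diagnosis: dominant-term comparison — growth-rate triage: the leading powers of w decide the limit, everything else is noise. l'Hôpital's at-infinity variant applies to the expression viewed as a single quotient; the leading-term comparison is the direct route.


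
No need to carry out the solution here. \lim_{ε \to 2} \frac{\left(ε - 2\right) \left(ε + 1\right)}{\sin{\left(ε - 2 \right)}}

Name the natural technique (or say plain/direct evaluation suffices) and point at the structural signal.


Best approach: l'Hôpital's rule (0/0) — the 0/0 form at 2 is the signature situation for l'Hôpital's rule. One could equally expand both pieces locally and compare leading terms; the rule does that in one stroke.


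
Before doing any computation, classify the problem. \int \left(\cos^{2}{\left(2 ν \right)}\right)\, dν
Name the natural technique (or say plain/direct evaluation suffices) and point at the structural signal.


Method: a trigonometric identity — the even exponent on \cos^{2}{\left(2 ν \right)} signals one move: rewrite via cos of the doubled angle.


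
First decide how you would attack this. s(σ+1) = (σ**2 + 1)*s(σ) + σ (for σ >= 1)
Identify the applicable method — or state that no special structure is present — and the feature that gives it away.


Diagnosis: a summation factor — with the index-dependent coefficient σ**2 + 1, dividing by the cumulative product turns the left side into a pure difference.


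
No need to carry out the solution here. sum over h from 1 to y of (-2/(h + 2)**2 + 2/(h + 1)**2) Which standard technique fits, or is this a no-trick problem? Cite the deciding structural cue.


Verdict: telescoping — difference-of-shifts structure (each term adds 2/(h + 1)**2, then subtracts its one-index-advanced value, which the following term adds back) leaves only the first and last pieces standing.


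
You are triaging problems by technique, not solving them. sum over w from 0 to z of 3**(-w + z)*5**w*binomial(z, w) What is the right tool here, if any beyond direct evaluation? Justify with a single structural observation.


Method: the binomial theorem — binomial coefficients against complementary powers of 5 and 3: recognize the binomial expansion and resum.


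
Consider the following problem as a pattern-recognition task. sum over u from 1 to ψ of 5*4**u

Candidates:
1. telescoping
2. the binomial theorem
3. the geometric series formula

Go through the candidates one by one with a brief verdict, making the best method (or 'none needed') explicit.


Verdict: the geometric series formula — each term is 4 times the previous one, so the geometric-series formula applies directly.
- telescoping — neither a shifted-difference shape nor integer-spaced poles are present.
- the binomial theorem: no binomial coefficients pair with matched powers.
- the geometric series formula — applies; the problem has the shape this method handles.


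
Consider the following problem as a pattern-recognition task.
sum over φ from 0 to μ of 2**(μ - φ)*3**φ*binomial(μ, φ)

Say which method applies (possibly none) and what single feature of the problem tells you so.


Verdict: the binomial theorem — binomial coefficients against complementary powers of 3 and 2: recognize the binomial expansion and resum.


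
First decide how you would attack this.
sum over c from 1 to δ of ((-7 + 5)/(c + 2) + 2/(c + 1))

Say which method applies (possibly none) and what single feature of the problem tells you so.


Verdict: telescoping — a difference of consecutive values of one function (2/(c + 1) at one index and the next) — telescoping by construction.


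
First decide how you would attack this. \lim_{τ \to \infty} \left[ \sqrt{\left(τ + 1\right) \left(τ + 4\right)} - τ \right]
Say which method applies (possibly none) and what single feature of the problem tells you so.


Verdict: conjugate multiplication — the ∞ − ∞ radical form is the exact trigger for the conjugate maneuver.


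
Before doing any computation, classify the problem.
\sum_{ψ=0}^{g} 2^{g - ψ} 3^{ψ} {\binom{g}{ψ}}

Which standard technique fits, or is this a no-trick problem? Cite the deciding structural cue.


Method: the binomial theorem — {\binom{g}{ψ}} weighting matched powers of 3 and 2 is the expanded form of (3 + 2)^g — fold it back up.


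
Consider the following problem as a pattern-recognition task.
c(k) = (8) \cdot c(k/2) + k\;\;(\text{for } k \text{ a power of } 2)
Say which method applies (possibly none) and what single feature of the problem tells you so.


Method: the master substitution — the argument shrinks by the factor 2, so measure the index on a logarithmic scale and the recursion becomes a shift.


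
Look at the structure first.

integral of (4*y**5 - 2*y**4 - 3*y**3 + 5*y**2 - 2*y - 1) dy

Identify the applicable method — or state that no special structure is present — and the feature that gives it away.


Verdict: no special technique — every term is a constant multiple of a power of y; term-wise power-rule integration needs no preliminary transformation.


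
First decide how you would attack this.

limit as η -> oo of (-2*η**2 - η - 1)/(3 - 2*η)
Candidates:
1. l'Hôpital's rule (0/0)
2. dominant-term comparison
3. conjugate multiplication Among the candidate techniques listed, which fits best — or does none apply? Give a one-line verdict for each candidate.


Best approach: dominant-term comparison — growth-rate triage: the leading powers of η decide the limit, everything else is noise.
- l'Hôpital's rule (0/0): no 0/0 form appears: written as one quotient, top and bottom both grow without bound, and the ratio is decided by their leading terms.
- dominant-term comparison — yes — fits the structure here.
- conjugate multiplication: the conjugate move applies to radical differences, which this is not.


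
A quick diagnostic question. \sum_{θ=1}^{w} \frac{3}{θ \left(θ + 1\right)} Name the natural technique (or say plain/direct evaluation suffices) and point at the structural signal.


Technique: telescoping — \frac{3}{θ \left(θ + 1\right)} decomposes into shift-paired simple fractions; the series telescopes to finitely many boundary pieces.


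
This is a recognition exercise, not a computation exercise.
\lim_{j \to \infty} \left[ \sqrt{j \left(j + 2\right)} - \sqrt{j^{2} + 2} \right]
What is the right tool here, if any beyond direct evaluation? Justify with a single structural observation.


Technique: conjugate multiplication — divergence minus divergence hides a finite answer — expose it by pairing \sqrt{j \left(j + 2\right)} - \sqrt{j^{2} + 2} with its conjugate.


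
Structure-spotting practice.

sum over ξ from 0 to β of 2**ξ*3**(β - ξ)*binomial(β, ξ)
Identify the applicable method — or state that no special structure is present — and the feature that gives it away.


Verdict: the binomial theorem — the summand is term ξ of a binomial expansion in 2 and 3; the whole sum is a single power.


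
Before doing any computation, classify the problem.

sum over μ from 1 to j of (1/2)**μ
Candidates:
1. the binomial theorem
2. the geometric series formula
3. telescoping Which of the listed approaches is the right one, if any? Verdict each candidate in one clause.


Diagnosis: the geometric series formula — term-over-term division gives 1/2 every time — index-free ratio, geometric sum formula applies.
- the binomial theorem: there is no pair of bases whose matched powers would reassemble into a single binomial power.
- the geometric series formula — applicable, and directly so.
- telescoping: the terms as presented offer no neighboring cancellation — a telescoping rewrite may exist, but the displayed structure does not hand one over.


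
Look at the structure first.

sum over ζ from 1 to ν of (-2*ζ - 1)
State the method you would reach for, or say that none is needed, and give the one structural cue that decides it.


Diagnosis: no special technique — no ratio, no shift structure, no binomial pattern: sum the constant-multiple powers of ζ with known formulas.


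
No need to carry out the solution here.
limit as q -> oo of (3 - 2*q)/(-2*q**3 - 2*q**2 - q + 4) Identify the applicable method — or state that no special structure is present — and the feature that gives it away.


Best approach: dominant-term comparison — as q grows, only the highest-degree terms matter — compare leading terms and read the limit off. Differentiating the expression as a single quotient would eventually settle it as well; matching dominant growth settles it immediately.


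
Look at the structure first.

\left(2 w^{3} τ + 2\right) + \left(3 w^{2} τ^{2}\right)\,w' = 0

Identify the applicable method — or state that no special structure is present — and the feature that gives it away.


Technique: the exact-equation method — checking ∂/∂w of 2 w^{3} τ + 2 against ∂/∂τ of 3 w^{2} τ^{2}: they match — the equation is exact as it stands.


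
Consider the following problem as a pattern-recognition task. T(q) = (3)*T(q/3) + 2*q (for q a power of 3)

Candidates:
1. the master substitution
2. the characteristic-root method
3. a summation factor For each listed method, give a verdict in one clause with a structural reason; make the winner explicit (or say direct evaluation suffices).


Diagnosis: the master substitution — the argument contracts 3-fold per step: reindex q exponentially and solve the linear recurrence in the new index.
- the master substitution — applies; the problem has the shape this method handles.
- the characteristic-root method — a divided-index call is not the fixed-shift linear shape that characteristic roots solve.
- a summation factor: the recursion divides its index rather than shifting it — there is no previous-term chain for a summation factor to telescope.


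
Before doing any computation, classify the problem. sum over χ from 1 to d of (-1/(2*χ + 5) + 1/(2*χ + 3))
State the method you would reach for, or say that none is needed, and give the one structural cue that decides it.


Verdict: telescoping — each term adds 1/(2*χ + 3) and subtracts the same expression advanced one index; that subtracted piece cancels against the next term's added copy — only the boundary terms survive.


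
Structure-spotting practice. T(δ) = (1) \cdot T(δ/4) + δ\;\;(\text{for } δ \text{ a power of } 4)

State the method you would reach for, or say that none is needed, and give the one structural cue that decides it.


Diagnosis: the master substitution — the argument contracts 4-fold per step: reindex δ exponentially and solve the linear recurrence in the new index.


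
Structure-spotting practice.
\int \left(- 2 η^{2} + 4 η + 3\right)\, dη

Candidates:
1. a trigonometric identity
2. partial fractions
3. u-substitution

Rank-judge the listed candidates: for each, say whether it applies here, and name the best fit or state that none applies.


Best approach: no special technique — scan for structure and find none: constant multiples of powers of η, integrate directly.
- a trigonometric identity — there is no trigonometric structure at all — the integrand carries no sine or cosine to rewrite.
- partial fractions: the expression is not a ratio of polynomials that decomposes further.
- u-substitution — any workable substitution here is cosmetic — the integrand is already in directly integrable form.


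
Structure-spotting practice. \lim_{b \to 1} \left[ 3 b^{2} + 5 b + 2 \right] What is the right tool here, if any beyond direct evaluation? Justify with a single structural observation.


Method: no special technique — the function is continuous at 1; evaluation is itself the limit, no machinery required.


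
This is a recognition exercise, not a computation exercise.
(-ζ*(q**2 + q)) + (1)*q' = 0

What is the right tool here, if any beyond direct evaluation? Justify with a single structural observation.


Diagnosis: separation of variables — solved for the derivative, the right side factors as ζ times q**2 + q — all ζ-dependence separates from all q-dependence. Rearranged, this also fits the Bernoulli template directly; separation reads the product structure as given.
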